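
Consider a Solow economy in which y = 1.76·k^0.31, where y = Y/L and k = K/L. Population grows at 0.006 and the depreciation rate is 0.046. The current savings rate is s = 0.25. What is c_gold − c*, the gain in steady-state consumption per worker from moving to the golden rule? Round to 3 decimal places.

Δc ≈ 0.046

n + δ = 0.006 + 0.046 = 0.052.
Current steady state (s = 0.25): k* = (0.25·1.76/0.052)^(1/0.69) ≈ 22.0866, y* = 1.76·22.0866^0.31 ≈ 4.5940, c* = (1−0.25)·4.5940 ≈ 3.4455.
Maximizing c = f(k) − (n+δ)·k gives f'(k) = n+δ, i.e. 0.31·1.76·k^(0.31−1) = 0.052, so k_gold = (0.31·1.76/0.052)^(1/0.69) ≈ 30.1664.
y_gold = 1.76·30.1664^0.31 ≈ 5.0602, c_gold = y_gold − 0.052·k_gold ≈ 3.4915.
Gain: Δc = 3.4915 − 3.4455 ≈ 0.0460.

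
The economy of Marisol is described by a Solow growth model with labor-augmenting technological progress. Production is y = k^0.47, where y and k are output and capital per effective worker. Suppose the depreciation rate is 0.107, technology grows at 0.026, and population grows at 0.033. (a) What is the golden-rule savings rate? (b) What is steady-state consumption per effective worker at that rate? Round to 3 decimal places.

(a) s_gold = 0.470; (b) c_gold ≈ 1.334

The effective depreciation rate is n + g + δ = 0.033 + 0.026 + 0.107 = 0.166.
For Cobb-Douglas, s_gold equals capital's share: s_gold = 0.47.
Setting f'(k) = n+g+δ gives 0.47·k^(0.47−1) = 0.166, hence k_gold = (0.47/0.166)^(1/0.53) ≈ 7.1254.
y_gold = 7.1254^0.47 ≈ 2.5166; c_gold = (1−0.47)·y_gold ≈ 1.3338.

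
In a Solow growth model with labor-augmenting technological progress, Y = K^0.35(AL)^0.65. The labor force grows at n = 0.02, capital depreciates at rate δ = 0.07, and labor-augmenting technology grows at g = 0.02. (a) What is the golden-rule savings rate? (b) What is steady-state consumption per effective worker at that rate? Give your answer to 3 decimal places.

(a) s_gold = 0.350; (b) c_gold ≈ 1.212

Capital per effective worker breaks even when investment replaces (n + g + δ)·k; here n + g + δ = 0.11.
For Cobb-Douglas, s_gold equals capital's share: s_gold = 0.35.
Golden rule sets MPK = n+g+δ: 0.35·k^(0.35−1) = 0.11, so k_gold = (0.35/0.11)^(1/0.65) ≈ 5.9340.
y_gold = 5.9340^0.35 ≈ 1.8650; c_gold = (1−0.35)·y_gold ≈ 1.2122.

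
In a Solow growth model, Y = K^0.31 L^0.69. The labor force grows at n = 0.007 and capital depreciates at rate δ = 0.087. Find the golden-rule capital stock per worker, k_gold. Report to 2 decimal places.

k_gold ≈ 5.64

The effective depreciation rate is n + δ = 0.007 + 0.087 = 0.094.
Maximizing c = f(k) − (n+δ)·k gives f'(k) = n+δ, i.e. 0.31·k^(0.31−1) = 0.094, so k_gold = (0.31/0.094)^(1/0.69) ≈ 5.6372.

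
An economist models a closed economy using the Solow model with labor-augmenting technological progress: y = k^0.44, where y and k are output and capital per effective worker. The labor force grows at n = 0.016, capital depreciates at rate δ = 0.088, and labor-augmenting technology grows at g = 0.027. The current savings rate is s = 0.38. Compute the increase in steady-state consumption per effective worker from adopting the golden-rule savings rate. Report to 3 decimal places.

Δc ≈ 0.019

n + g + δ = 0.016 + 0.027 + 0.088 = 0.131.
Current steady state (s = 0.38): k* = (0.38/0.131)^(1/0.56) ≈ 6.6975, y* = 6.6975^0.44 ≈ 2.3089, c* = (1−0.38)·2.3089 ≈ 1.4315.
Golden rule sets MPK = n+g+δ: 0.44·k^(0.44−1) = 0.131, so k_gold = (0.44/0.131)^(1/0.56) ≈ 8.7018.
y_gold = 8.7018^0.44 ≈ 2.5908, c_gold = y_gold − 0.131·k_gold ≈ 1.4508.
Gain: Δc = 1.4508 − 1.4315 ≈ 0.0193.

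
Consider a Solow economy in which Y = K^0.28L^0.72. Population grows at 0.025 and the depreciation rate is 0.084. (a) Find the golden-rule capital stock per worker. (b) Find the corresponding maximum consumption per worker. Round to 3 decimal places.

The effective depreciation rate is n + δ = 0.025 + 0.084 = 0.109.
At the golden rule the marginal product of capital equals n+δ: 0.28·k^(0.28−1) = 0.109. Solving, k_gold = (0.28/0.109)^(1/0.72) ≈ 3.7074.
y_gold = 3.7074^0.28 ≈ 1.4432; c_gold = y_gold − 0.109·k_gold ≈ 1.0391.

(a) k_gold ≈ 3.707; (b) c_gold ≈ 1.039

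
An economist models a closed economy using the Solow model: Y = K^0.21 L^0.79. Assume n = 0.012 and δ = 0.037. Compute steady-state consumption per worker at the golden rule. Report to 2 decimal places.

n + δ = 0.012 + 0.037 = 0.049.
Maximizing c = f(k) − (n+δ)·k gives f'(k) = n+δ, i.e. 0.21·k^(0.21−1) = 0.049, so k_gold = (0.21/0.049)^(1/0.79) ≈ 6.3100.
y_gold = 6.3100^0.21 ≈ 1.4723.
c_gold = y_gold − (n+δ)·k_gold = 1.4723 − 0.049·6.3100 ≈ 1.1631.

c_gold ≈ 1.16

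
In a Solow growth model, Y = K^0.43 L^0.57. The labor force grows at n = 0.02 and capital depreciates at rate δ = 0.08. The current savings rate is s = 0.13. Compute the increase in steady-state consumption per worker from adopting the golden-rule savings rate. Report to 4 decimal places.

Δc ≈ 0.6526

The effective depreciation rate is n + δ = 0.02 + 0.08 = 0.1.
Current steady state (s = 0.13): k* = (0.13/0.1)^(1/0.57) ≈ 1.5845, y* = 1.5845^0.43 ≈ 1.2189, c* = (1−0.13)·1.2189 ≈ 1.0604.
At the golden rule the marginal product of capital equals n+δ: 0.43·k^(0.43−1) = 0.1. Solving, k_gold = (0.43/0.1)^(1/0.57) ≈ 12.9225.
y_gold = 12.9225^0.43 ≈ 3.0052, c_gold = y_gold − 0.1·k_gold ≈ 1.7130.
Gain: Δc = 1.7130 − 1.0604 ≈ 0.6526.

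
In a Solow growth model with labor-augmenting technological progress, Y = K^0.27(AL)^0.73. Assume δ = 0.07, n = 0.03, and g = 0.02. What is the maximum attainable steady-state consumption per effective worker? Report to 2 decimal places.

n + g + δ = 0.03 + 0.02 + 0.07 = 0.12.
Setting f'(k) = n+g+δ gives 0.27·k^(0.27−1) = 0.12, hence k_gold = (0.27/0.12)^(1/0.73) ≈ 3.0370.
y_gold = 3.0370^0.27 ≈ 1.3498.
c_gold = y_gold − (n+g+δ)·k_gold = 1.3498 − 0.12·3.0370 ≈ 0.9853.

c_gold ≈ 0.99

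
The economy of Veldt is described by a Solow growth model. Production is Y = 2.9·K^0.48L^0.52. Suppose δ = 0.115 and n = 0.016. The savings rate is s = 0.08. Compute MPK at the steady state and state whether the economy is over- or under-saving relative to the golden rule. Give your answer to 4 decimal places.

under-saving; MPK ≈ 0.7860

Capital per worker breaks even when investment replaces (n + δ)·k; here n + δ = 0.131.
Steady-state k*: s·A·k^0.48 = 0.131·k gives k* = (0.08·2.9/0.131)^(1/0.52) ≈ 3.0015.
MPK = 0.48·2.9·3.0015^(-0.52) ≈ 0.7860.
MPK > n+δ = 0.131, so the economy is dynamically efficient (under-saving).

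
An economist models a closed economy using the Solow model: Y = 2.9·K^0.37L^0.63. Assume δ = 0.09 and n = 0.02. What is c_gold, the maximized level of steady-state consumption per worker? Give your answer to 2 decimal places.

The effective depreciation rate is n + δ = 0.02 + 0.09 = 0.11.
Setting f'(k) = n+δ gives 0.37·2.9·k^(0.37−1) = 0.11, hence k_gold = (0.37·2.9/0.11)^(1/0.63) ≈ 37.1681.
y_gold = 2.9·37.1681^0.37 ≈ 11.0500.
c_gold = y_gold − (n+δ)·k_gold = 11.0500 − 0.11·37.1681 ≈ 6.9615.

c_gold ≈ 6.96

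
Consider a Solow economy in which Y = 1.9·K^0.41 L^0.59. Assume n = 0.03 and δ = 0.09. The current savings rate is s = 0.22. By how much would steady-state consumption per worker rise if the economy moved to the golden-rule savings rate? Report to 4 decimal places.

Break-even investment rate: n + δ = 0.03 + 0.09 = 0.12.
Current steady state (s = 0.22): k* = (0.22·1.9/0.12)^(1/0.59) ≈ 8.2915, y* = 1.9·8.2915^0.41 ≈ 4.5227, c* = (1−0.22)·4.5227 ≈ 3.5277.
Setting f'(k) = n+δ gives 0.41·1.9·k^(0.41−1) = 0.12, hence k_gold = (0.41·1.9/0.12)^(1/0.59) ≈ 23.8163.
y_gold = 1.9·23.8163^0.41 ≈ 6.9706, c_gold = y_gold − 0.12·k_gold ≈ 4.1127.
Gain: Δc = 4.1127 − 3.5277 ≈ 0.5850.

Δc ≈ 0.5850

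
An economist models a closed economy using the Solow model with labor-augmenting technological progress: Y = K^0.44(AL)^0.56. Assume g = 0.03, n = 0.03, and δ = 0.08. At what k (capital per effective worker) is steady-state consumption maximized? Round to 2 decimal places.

n + g + δ = 0.03 + 0.03 + 0.08 = 0.14.
At the golden rule the marginal product of capital equals n+g+δ: 0.44·k^(0.44−1) = 0.14. Solving, k_gold = (0.44/0.14)^(1/0.56) ≈ 7.7282.

k_gold ≈ 7.73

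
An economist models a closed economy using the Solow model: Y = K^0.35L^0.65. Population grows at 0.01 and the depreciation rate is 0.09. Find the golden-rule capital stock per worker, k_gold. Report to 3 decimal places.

Capital per worker breaks even when investment replaces (n + δ)·k; here n + δ = 0.1.
At the golden rule the marginal product of capital equals n+δ: 0.35·k^(0.35−1) = 0.1. Solving, k_gold = (0.35/0.1)^(1/0.65) ≈ 6.8711.

k_gold ≈ 6.871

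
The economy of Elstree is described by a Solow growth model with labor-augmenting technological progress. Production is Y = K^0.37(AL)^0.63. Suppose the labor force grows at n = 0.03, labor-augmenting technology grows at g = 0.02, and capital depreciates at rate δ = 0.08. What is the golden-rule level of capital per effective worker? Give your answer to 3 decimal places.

k_gold ≈ 5.261

n + g + δ = 0.03 + 0.02 + 0.08 = 0.13.
Setting f'(k) = n+g+δ gives 0.37·k^(0.37−1) = 0.13, hence k_gold = (0.37/0.13)^(1/0.63) ≈ 5.2607.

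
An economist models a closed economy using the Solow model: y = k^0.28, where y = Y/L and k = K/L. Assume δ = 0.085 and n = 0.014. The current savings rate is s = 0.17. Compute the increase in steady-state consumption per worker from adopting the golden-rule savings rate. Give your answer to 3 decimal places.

Δc ≈ 0.055

n + δ = 0.014 + 0.085 = 0.099.
Current steady state (s = 0.17): k* = (0.17/0.099)^(1/0.72) ≈ 2.1190, y* = 2.1190^0.28 ≈ 1.2340, c* = (1−0.17)·1.2340 ≈ 1.0242.
Golden rule sets MPK = n+δ: 0.28·k^(0.28−1) = 0.099, so k_gold = (0.28/0.099)^(1/0.72) ≈ 4.2376.
y_gold = 4.2376^0.28 ≈ 1.4983, c_gold = y_gold − 0.099·k_gold ≈ 1.0788.
Gain: Δc = 1.0788 − 1.0242 ≈ 0.0545.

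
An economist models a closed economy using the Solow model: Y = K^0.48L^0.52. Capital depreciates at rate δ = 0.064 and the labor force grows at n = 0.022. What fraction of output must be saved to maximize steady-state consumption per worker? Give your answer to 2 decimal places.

The effective depreciation rate is n + δ = 0.022 + 0.064 = 0.086.
At the golden rule MPK = n+δ, and in any Cobb-Douglas steady state s = (n+δ)·k/y = MPK·k/y = capital's share 0.48.

s_gold = 0.48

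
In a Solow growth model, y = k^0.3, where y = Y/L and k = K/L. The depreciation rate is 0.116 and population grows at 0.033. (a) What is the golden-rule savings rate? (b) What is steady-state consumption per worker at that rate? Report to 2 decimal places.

The effective depreciation rate is n + δ = 0.033 + 0.116 = 0.149.
For Cobb-Douglas, s_gold equals capital's share: s_gold = 0.3.
Golden rule sets MPK = n+δ: 0.3·k^(0.3−1) = 0.149, so k_gold = (0.3/0.149)^(1/0.7) ≈ 2.7176.
y_gold = 2.7176^0.3 ≈ 1.3498; c_gold = (1−0.3)·y_gold ≈ 0.9448.

(a) s_gold = 0.30; (b) c_gold ≈ 0.94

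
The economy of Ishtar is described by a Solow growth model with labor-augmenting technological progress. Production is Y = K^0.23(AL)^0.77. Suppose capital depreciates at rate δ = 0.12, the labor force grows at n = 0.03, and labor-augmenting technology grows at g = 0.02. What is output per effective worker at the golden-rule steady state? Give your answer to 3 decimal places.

Capital per effective worker breaks even when investment replaces (n + g + δ)·k; here n + g + δ = 0.17.
Maximizing c = f(k) − (n+g+δ)·k gives f'(k) = n+g+δ, i.e. 0.23·k^(0.23−1) = 0.17, so k_gold = (0.23/0.17)^(1/0.77) ≈ 1.4808.
Output: y_gold = k_gold^0.23 = 1.4808^0.23 ≈ 1.0945.

y_gold ≈ 1.094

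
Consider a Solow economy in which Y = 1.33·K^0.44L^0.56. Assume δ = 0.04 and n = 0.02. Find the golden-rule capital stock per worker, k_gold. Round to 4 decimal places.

k_gold ≈ 58.3908

The effective depreciation rate is n + δ = 0.02 + 0.04 = 0.06.
Maximizing c = f(k) − (n+δ)·k gives f'(k) = n+δ, i.e. 0.44·1.33·k^(0.44−1) = 0.06, so k_gold = (0.44·1.33/0.06)^(1/0.56) ≈ 58.3908.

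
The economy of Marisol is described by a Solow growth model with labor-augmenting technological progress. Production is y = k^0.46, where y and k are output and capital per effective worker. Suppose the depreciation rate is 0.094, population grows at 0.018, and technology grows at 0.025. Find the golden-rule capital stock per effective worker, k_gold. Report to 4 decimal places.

k_gold ≈ 9.4220

Capital per effective worker breaks even when investment replaces (n + g + δ)·k; here n + g + δ = 0.137.
Golden rule sets MPK = n+g+δ: 0.46·k^(0.46−1) = 0.137, so k_gold = (0.46/0.137)^(1/0.54) ≈ 9.4220.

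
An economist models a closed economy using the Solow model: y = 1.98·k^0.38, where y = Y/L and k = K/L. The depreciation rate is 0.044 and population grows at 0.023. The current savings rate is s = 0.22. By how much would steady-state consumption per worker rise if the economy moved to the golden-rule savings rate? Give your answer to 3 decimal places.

Δc ≈ 0.541

Break-even investment rate: n + δ = 0.023 + 0.044 = 0.067.
Current steady state (s = 0.22): k* = (0.22·1.98/0.067)^(1/0.62) ≈ 20.4791, y* = 1.98·20.4791^0.38 ≈ 6.2368, c* = (1−0.22)·6.2368 ≈ 4.8647.
Golden rule sets MPK = n+δ: 0.38·1.98·k^(0.38−1) = 0.067, so k_gold = (0.38·1.98/0.067)^(1/0.62) ≈ 49.4483.
y_gold = 1.98·49.4483^0.38 ≈ 8.7185, c_gold = y_gold − 0.067·k_gold ≈ 5.4055.
Gain: Δc = 5.4055 − 4.8647 ≈ 0.5408.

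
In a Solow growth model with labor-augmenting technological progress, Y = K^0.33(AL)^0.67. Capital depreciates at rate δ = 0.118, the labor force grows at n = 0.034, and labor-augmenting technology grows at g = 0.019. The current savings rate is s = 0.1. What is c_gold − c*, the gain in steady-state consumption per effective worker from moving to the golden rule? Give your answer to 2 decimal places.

Capital per effective worker breaks even when investment replaces (n + g + δ)·k; here n + g + δ = 0.171.
Current steady state (s = 0.1): k* = (0.1/0.171)^(1/0.67) ≈ 0.4490, y* = 0.4490^0.33 ≈ 0.7678, c* = (1−0.1)·0.7678 ≈ 0.6910.
Maximizing c = f(k) − (n+g+δ)·k gives f'(k) = n+g+δ, i.e. 0.33·k^(0.33−1) = 0.171, so k_gold = (0.33/0.171)^(1/0.67) ≈ 2.6678.
y_gold = 2.6678^0.33 ≈ 1.3824, c_gold = y_gold − 0.171·k_gold ≈ 0.9262.
Gain: Δc = 0.9262 − 0.6910 ≈ 0.2352.

Δc ≈ 0.24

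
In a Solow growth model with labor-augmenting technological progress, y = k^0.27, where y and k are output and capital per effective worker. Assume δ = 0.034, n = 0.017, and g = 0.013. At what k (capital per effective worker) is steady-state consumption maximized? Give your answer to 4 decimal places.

k_gold ≈ 7.1848

Break-even investment rate: n + g + δ = 0.017 + 0.013 + 0.034 = 0.064.
At the golden rule the marginal product of capital equals n+g+δ: 0.27·k^(0.27−1) = 0.064. Solving, k_gold = (0.27/0.064)^(1/0.73) ≈ 7.1848.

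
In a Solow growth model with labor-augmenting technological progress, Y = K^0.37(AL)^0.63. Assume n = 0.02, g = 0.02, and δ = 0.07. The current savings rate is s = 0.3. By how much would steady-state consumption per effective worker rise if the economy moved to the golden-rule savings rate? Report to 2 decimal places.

Δc ≈ 0.02

n + g + δ = 0.02 + 0.02 + 0.07 = 0.11.
Current steady state (s = 0.3): k* = (0.3/0.11)^(1/0.63) ≈ 4.9162, y* = 4.9162^0.37 ≈ 1.8026, c* = (1−0.3)·1.8026 ≈ 1.2618.
Maximizing c = f(k) − (n+g+δ)·k gives f'(k) = n+g+δ, i.e. 0.37·k^(0.37−1) = 0.11, so k_gold = (0.37/0.11)^(1/0.63) ≈ 6.8581.
y_gold = 6.8581^0.37 ≈ 2.0389, c_gold = y_gold − 0.11·k_gold ≈ 1.2845.
Gain: Δc = 1.2845 − 1.2618 ≈ 0.0227.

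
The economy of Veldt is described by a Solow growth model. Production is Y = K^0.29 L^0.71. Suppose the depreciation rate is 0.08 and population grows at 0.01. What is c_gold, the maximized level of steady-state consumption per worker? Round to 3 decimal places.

c_gold ≈ 1.145

n + δ = 0.01 + 0.08 = 0.09.
Golden rule sets MPK = n+δ: 0.29·k^(0.29−1) = 0.09, so k_gold = (0.29/0.09)^(1/0.71) ≈ 5.1965.
y_gold = 5.1965^0.29 ≈ 1.6127.
c_gold = y_gold − (n+δ)·k_gold = 1.6127 − 0.09·5.1965 ≈ 1.1450.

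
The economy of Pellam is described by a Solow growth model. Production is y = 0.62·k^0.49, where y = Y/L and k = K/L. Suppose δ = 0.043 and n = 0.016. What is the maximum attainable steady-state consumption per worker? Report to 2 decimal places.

c_gold ≈ 1.53

n + δ = 0.016 + 0.043 = 0.059.
Maximizing c = f(k) − (n+δ)·k gives f'(k) = n+δ, i.e. 0.49·0.62·k^(0.49−1) = 0.059, so k_gold = (0.49·0.62/0.059)^(1/0.51) ≈ 24.8634.
y_gold = 0.62·24.8634^0.49 ≈ 2.9938.
c_gold = y_gold − (n+δ)·k_gold = 2.9938 − 0.059·24.8634 ≈ 1.5268.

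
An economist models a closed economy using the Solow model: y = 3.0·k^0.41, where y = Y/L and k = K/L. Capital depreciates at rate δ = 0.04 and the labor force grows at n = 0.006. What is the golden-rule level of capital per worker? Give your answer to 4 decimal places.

Capital per worker breaks even when investment replaces (n + δ)·k; here n + δ = 0.046.
Setting f'(k) = n+δ gives 0.41·3.0·k^(0.41−1) = 0.046, hence k_gold = (0.41·3.0/0.046)^(1/0.59) ≈ 262.3576.

k_gold ≈ 262.3576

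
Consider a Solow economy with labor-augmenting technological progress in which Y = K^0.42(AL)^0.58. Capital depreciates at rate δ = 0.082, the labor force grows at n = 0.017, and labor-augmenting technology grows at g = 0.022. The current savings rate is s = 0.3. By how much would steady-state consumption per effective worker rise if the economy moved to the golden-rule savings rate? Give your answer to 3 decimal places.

Δc ≈ 0.077

Capital per effective worker breaks even when investment replaces (n + g + δ)·k; here n + g + δ = 0.121.
Current steady state (s = 0.3): k* = (0.3/0.121)^(1/0.58) ≈ 4.7851, y* = 4.7851^0.42 ≈ 1.9300, c* = (1−0.3)·1.9300 ≈ 1.3510.
Setting f'(k) = n+g+δ gives 0.42·k^(0.42−1) = 0.121, hence k_gold = (0.42/0.121)^(1/0.58) ≈ 8.5474.
y_gold = 8.5474^0.42 ≈ 2.4625, c_gold = y_gold − 0.121·k_gold ≈ 1.4282.
Gain: Δc = 1.4282 − 1.3510 ≈ 0.0772.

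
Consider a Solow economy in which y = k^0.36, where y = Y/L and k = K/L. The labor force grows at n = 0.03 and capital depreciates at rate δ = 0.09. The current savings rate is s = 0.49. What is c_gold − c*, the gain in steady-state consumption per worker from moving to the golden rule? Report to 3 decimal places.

The effective depreciation rate is n + δ = 0.03 + 0.09 = 0.12.
Current steady state (s = 0.49): k* = (0.49/0.12)^(1/0.64) ≈ 9.0097, y* = 9.0097^0.36 ≈ 2.2065, c* = (1−0.49)·2.2065 ≈ 1.1253.
Setting f'(k) = n+δ gives 0.36·k^(0.36−1) = 0.12, hence k_gold = (0.36/0.12)^(1/0.64) ≈ 5.5655.
y_gold = 5.5655^0.36 ≈ 1.8552, c_gold = y_gold − 0.12·k_gold ≈ 1.1873.
Gain: Δc = 1.1873 − 1.1253 ≈ 0.0620.

Δc ≈ 0.062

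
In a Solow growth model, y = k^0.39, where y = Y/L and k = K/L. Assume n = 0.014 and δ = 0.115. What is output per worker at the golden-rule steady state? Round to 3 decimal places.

Break-even investment rate: n + δ = 0.014 + 0.115 = 0.129.
Golden rule sets MPK = n+δ: 0.39·k^(0.39−1) = 0.129, so k_gold = (0.39/0.129)^(1/0.61) ≈ 6.1329.
Output: y_gold = k_gold^0.39 = 6.1329^0.39 ≈ 2.0286.

y_gold ≈ 2.029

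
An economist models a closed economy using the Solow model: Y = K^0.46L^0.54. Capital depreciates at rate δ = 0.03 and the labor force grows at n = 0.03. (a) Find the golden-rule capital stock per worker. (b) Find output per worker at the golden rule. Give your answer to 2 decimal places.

(a) k_gold ≈ 43.47; (b) y_gold ≈ 5.67

Capital per worker breaks even when investment replaces (n + δ)·k; here n + δ = 0.06.
At the golden rule the marginal product of capital equals n+δ: 0.46·k^(0.46−1) = 0.06. Solving, k_gold = (0.46/0.06)^(1/0.54) ≈ 43.4671.
y_gold = 43.4671^0.46 ≈ 5.6696.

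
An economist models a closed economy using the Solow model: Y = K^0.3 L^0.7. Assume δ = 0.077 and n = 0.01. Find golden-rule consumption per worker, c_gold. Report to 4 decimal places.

Capital per worker breaks even when investment replaces (n + δ)·k; here n + δ = 0.087.
Maximizing c = f(k) − (n+δ)·k gives f'(k) = n+δ, i.e. 0.3·k^(0.3−1) = 0.087, so k_gold = (0.3/0.087)^(1/0.7) ≈ 5.8614.
y_gold = 5.8614^0.3 ≈ 1.6998.
c_gold = y_gold − (n+δ)·k_gold = 1.6998 − 0.087·5.8614 ≈ 1.1899.

c_gold ≈ 1.1899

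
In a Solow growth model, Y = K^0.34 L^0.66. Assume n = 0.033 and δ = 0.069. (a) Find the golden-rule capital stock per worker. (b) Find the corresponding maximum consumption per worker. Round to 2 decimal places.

Capital per worker breaks even when investment replaces (n + δ)·k; here n + δ = 0.102.
Golden rule sets MPK = n+δ: 0.34·k^(0.34−1) = 0.102, so k_gold = (0.34/0.102)^(1/0.66) ≈ 6.1978.
y_gold = 6.1978^0.34 ≈ 1.8594; c_gold = y_gold − 0.102·k_gold ≈ 1.2272.

(a) k_gold ≈ 6.20; (b) c_gold ≈ 1.23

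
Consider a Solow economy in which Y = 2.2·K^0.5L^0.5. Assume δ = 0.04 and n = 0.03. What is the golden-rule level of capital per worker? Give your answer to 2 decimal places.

k_gold ≈ 246.94

The effective depreciation rate is n + δ = 0.03 + 0.04 = 0.07.
At the golden rule the marginal product of capital equals n+δ: 0.5·2.2·k^(0.5−1) = 0.07. Solving, k_gold = (0.5·2.2/0.07)^(1/0.5) ≈ 246.9388.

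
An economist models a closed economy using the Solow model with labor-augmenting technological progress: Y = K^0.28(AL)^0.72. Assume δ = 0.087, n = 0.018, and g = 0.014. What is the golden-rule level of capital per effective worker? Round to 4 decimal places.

n + g + δ = 0.018 + 0.014 + 0.087 = 0.119.
Maximizing c = f(k) − (n+g+δ)·k gives f'(k) = n+g+δ, i.e. 0.28·k^(0.28−1) = 0.119, so k_gold = (0.28/0.119)^(1/0.72) ≈ 3.2819.

k_gold ≈ 3.2819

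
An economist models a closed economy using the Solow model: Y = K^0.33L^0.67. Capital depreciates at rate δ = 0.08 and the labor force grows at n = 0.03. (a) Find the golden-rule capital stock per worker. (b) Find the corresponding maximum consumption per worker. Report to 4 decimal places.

Break-even investment rate: n + δ = 0.03 + 0.08 = 0.11.
Golden rule sets MPK = n+δ: 0.33·k^(0.33−1) = 0.11, so k_gold = (0.33/0.11)^(1/0.67) ≈ 5.1537.
y_gold = 5.1537^0.33 ≈ 1.7179; c_gold = y_gold − 0.11·k_gold ≈ 1.1510.

(a) k_gold ≈ 5.1537; (b) c_gold ≈ 1.1510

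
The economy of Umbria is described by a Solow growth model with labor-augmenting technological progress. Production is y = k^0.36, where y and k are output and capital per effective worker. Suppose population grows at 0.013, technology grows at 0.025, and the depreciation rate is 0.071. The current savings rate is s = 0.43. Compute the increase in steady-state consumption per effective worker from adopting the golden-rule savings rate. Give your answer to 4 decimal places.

The effective depreciation rate is n + g + δ = 0.013 + 0.025 + 0.071 = 0.109.
Current steady state (s = 0.43): k* = (0.43/0.109)^(1/0.64) ≈ 8.5372, y* = 8.5372^0.36 ≈ 2.1641, c* = (1−0.43)·2.1641 ≈ 1.2335.
Setting f'(k) = n+g+δ gives 0.36·k^(0.36−1) = 0.109, hence k_gold = (0.36/0.109)^(1/0.64) ≈ 6.4676.
y_gold = 6.4676^0.36 ≈ 1.9582, c_gold = y_gold − 0.109·k_gold ≈ 1.2533.
Gain: Δc = 1.2533 − 1.2335 ≈ 0.0198.

Δc ≈ 0.0198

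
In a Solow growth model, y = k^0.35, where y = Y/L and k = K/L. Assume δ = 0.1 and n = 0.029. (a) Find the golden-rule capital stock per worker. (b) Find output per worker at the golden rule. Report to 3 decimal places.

Break-even investment rate: n + δ = 0.029 + 0.1 = 0.129.
Maximizing c = f(k) − (n+δ)·k gives f'(k) = n+δ, i.e. 0.35·k^(0.35−1) = 0.129, so k_gold = (0.35/0.129)^(1/0.65) ≈ 4.6440.
y_gold = 4.6440^0.35 ≈ 1.7116.

(a) k_gold ≈ 4.644; (b) y_gold ≈ 1.712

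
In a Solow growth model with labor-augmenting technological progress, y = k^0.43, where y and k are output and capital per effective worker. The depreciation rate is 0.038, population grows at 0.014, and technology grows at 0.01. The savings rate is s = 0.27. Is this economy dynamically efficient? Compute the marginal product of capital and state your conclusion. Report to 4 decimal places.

dynamically efficient; MPK ≈ 0.0987

The effective depreciation rate is n + g + δ = 0.014 + 0.01 + 0.038 = 0.062.
Steady-state k*: s·k^0.43 = 0.062·k gives k* = (0.27/0.062)^(1/0.57) ≈ 13.2131.
MPK = 0.43·13.2131^(-0.57) ≈ 0.0987.
MPK > n+g+δ = 0.062, so the economy is dynamically efficient (under-saving).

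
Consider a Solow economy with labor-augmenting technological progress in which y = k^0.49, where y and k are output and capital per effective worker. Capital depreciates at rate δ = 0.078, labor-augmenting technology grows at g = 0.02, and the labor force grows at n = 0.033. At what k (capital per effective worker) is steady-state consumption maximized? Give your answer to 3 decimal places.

n + g + δ = 0.033 + 0.02 + 0.078 = 0.131.
Setting f'(k) = n+g+δ gives 0.49·k^(0.49−1) = 0.131, hence k_gold = (0.49/0.131)^(1/0.51) ≈ 13.2856.

k_gold ≈ 13.286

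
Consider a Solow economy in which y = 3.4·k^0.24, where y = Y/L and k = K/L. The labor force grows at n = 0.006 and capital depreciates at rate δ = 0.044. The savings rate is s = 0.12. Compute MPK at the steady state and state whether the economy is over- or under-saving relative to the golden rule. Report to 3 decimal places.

under-saving; MPK ≈ 0.100

The effective depreciation rate is n + δ = 0.006 + 0.044 = 0.05.
Steady-state k*: s·A·k^0.24 = 0.05·k gives k* = (0.12·3.4/0.05)^(1/0.76) ≈ 15.8341.
MPK = 0.24·3.4·15.8341^(-0.76) ≈ 0.1000.
MPK > n+δ = 0.05, so the economy is dynamically efficient (under-saving).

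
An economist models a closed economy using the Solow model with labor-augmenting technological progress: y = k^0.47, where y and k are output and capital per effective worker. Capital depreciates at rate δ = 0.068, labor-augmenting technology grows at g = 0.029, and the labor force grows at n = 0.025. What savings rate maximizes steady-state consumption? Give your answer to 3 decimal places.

s_gold = 0.470

n + g + δ = 0.025 + 0.029 + 0.068 = 0.122.
At the golden rule MPK = n+g+δ, and in any Cobb-Douglas steady state s = (n+g+δ)·k/y = MPK·k/y = capital's share 0.47.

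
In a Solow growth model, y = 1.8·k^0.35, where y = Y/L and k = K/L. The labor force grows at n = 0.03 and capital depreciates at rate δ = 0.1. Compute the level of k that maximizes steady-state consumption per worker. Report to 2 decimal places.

n + δ = 0.03 + 0.1 = 0.13.
Maximizing c = f(k) − (n+δ)·k gives f'(k) = n+δ, i.e. 0.35·1.8·k^(0.35−1) = 0.13, so k_gold = (0.35·1.8/0.13)^(1/0.65) ≈ 11.3359.

k_gold ≈ 11.34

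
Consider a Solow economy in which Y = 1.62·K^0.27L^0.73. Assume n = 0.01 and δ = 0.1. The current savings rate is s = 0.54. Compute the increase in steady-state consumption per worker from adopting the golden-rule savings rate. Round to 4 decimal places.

Δc ≈ 0.3659

Break-even investment rate: n + δ = 0.01 + 0.1 = 0.11.
Current steady state (s = 0.54): k* = (0.54·1.62/0.11)^(1/0.73) ≈ 17.1232, y* = 1.62·17.1232^0.27 ≈ 3.4880, c* = (1−0.54)·3.4880 ≈ 1.6045.
Golden rule sets MPK = n+δ: 0.27·1.62·k^(0.27−1) = 0.11, so k_gold = (0.27·1.62/0.11)^(1/0.73) ≈ 6.6254.
y_gold = 1.62·6.6254^0.27 ≈ 2.6992, c_gold = y_gold − 0.11·k_gold ≈ 1.9705.
Gain: Δc = 1.9705 − 1.6045 ≈ 0.3659.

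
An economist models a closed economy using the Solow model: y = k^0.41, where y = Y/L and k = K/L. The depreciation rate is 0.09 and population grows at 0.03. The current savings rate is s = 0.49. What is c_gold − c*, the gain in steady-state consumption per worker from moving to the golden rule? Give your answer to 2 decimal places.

n + δ = 0.03 + 0.09 = 0.12.
Current steady state (s = 0.49): k* = (0.49/0.12)^(1/0.59) ≈ 10.8547, y* = 10.8547^0.41 ≈ 2.6583, c* = (1−0.49)·2.6583 ≈ 1.3557.
Maximizing c = f(k) − (n+δ)·k gives f'(k) = n+δ, i.e. 0.41·k^(0.41−1) = 0.12, so k_gold = (0.41/0.12)^(1/0.59) ≈ 8.0244.
y_gold = 8.0244^0.41 ≈ 2.3486, c_gold = y_gold − 0.12·k_gold ≈ 1.3857.
Gain: Δc = 1.3857 − 1.3557 ≈ 0.0299.

Δc ≈ 0.03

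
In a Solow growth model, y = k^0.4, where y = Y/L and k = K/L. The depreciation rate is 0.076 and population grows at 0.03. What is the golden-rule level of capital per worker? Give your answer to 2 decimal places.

n + δ = 0.03 + 0.076 = 0.106.
At the golden rule the marginal product of capital equals n+δ: 0.4·k^(0.4−1) = 0.106. Solving, k_gold = (0.4/0.106)^(1/0.6) ≈ 9.1465.

k_gold ≈ 9.15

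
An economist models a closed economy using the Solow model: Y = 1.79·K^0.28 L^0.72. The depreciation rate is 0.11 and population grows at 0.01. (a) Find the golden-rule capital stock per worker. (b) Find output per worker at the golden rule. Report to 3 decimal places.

(a) k_gold ≈ 7.282; (b) y_gold ≈ 3.121

Break-even investment rate: n + δ = 0.01 + 0.11 = 0.12.
Maximizing c = f(k) − (n+δ)·k gives f'(k) = n+δ, i.e. 0.28·1.79·k^(0.28−1) = 0.12, so k_gold = (0.28·1.79/0.12)^(1/0.72) ≈ 7.2822.
y_gold = 1.79·7.2822^0.28 ≈ 3.1210.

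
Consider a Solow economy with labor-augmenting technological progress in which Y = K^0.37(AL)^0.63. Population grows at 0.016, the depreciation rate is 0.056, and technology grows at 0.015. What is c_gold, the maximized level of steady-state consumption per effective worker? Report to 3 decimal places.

n + g + δ = 0.016 + 0.015 + 0.056 = 0.087.
At the golden rule the marginal product of capital equals n+g+δ: 0.37·k^(0.37−1) = 0.087. Solving, k_gold = (0.37/0.087)^(1/0.63) ≈ 9.9520.
y_gold = 9.9520^0.37 ≈ 2.3401.
c_gold = y_gold − (n+g+δ)·k_gold = 2.3401 − 0.087·9.9520 ≈ 1.4742.

c_gold ≈ 1.474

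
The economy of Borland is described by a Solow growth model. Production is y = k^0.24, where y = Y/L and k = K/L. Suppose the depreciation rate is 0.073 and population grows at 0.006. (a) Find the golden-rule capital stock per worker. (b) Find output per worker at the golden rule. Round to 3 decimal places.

The effective depreciation rate is n + δ = 0.006 + 0.073 = 0.079.
Setting f'(k) = n+δ gives 0.24·k^(0.24−1) = 0.079, hence k_gold = (0.24/0.079)^(1/0.76) ≈ 4.3150.
y_gold = 4.3150^0.24 ≈ 1.4203.

(a) k_gold ≈ 4.315; (b) y_gold ≈ 1.420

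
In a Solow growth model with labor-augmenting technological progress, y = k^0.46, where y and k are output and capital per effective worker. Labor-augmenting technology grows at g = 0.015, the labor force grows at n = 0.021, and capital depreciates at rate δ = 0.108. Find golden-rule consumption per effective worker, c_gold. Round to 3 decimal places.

Capital per effective worker breaks even when investment replaces (n + g + δ)·k; here n + g + δ = 0.144.
Golden rule sets MPK = n+g+δ: 0.46·k^(0.46−1) = 0.144, so k_gold = (0.46/0.144)^(1/0.54) ≈ 8.5914.
y_gold = 8.5914^0.46 ≈ 2.6895.
c_gold = y_gold − (n+g+δ)·k_gold = 2.6895 − 0.144·8.5914 ≈ 1.4523.

c_gold ≈ 1.452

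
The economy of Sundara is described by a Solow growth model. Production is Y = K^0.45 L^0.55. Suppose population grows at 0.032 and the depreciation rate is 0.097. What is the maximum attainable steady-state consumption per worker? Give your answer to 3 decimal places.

c_gold ≈ 1.529

Capital per worker breaks even when investment replaces (n + δ)·k; here n + δ = 0.129.
Golden rule sets MPK = n+δ: 0.45·k^(0.45−1) = 0.129, so k_gold = (0.45/0.129)^(1/0.55) ≈ 9.6959.
y_gold = 9.6959^0.45 ≈ 2.7795.
c_gold = y_gold − (n+δ)·k_gold = 2.7795 − 0.129·9.6959 ≈ 1.5287.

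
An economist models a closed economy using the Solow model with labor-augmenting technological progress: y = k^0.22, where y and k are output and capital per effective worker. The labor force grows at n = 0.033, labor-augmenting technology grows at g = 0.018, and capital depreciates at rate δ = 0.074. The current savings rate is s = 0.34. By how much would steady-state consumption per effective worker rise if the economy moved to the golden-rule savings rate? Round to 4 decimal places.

Δc ≈ 0.0396

n + g + δ = 0.033 + 0.018 + 0.074 = 0.125.
Current steady state (s = 0.34): k* = (0.34/0.125)^(1/0.78) ≈ 3.6069, y* = 3.6069^0.22 ≈ 1.3261, c* = (1−0.34)·1.3261 ≈ 0.8752.
Maximizing c = f(k) − (n+g+δ)·k gives f'(k) = n+g+δ, i.e. 0.22·k^(0.22−1) = 0.125, so k_gold = (0.22/0.125)^(1/0.78) ≈ 2.0642.
y_gold = 2.0642^0.22 ≈ 1.1729, c_gold = y_gold − 0.125·k_gold ≈ 0.9148.
Gain: Δc = 0.9148 − 0.8752 ≈ 0.0396.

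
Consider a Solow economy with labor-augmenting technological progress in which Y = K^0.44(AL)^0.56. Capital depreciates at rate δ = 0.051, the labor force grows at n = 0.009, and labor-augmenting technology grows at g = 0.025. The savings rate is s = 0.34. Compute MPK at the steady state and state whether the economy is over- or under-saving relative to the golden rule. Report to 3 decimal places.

Capital per effective worker breaks even when investment replaces (n + g + δ)·k; here n + g + δ = 0.085.
Steady-state k*: s·k^0.44 = 0.085·k gives k* = (0.34/0.085)^(1/0.56) ≈ 11.8880.
MPK = 0.44·11.8880^(-0.56) ≈ 0.1100.
MPK > n+g+δ = 0.085, so the economy is dynamically efficient (under-saving).

under-saving; MPK ≈ 0.110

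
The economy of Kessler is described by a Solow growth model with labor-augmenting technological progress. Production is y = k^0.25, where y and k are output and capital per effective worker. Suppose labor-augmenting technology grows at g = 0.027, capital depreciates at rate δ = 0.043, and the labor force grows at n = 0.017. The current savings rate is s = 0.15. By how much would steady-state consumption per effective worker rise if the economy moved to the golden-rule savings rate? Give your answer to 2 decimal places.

Δc ≈ 0.05

Capital per effective worker breaks even when investment replaces (n + g + δ)·k; here n + g + δ = 0.087.
Current steady state (s = 0.15): k* = (0.15/0.087)^(1/0.75) ≈ 2.0674, y* = 2.0674^0.25 ≈ 1.1991, c* = (1−0.15)·1.1991 ≈ 1.0192.
Maximizing c = f(k) − (n+g+δ)·k gives f'(k) = n+g+δ, i.e. 0.25·k^(0.25−1) = 0.087, so k_gold = (0.25/0.087)^(1/0.75) ≈ 4.0853.
y_gold = 4.0853^0.25 ≈ 1.4217, c_gold = y_gold − 0.087·k_gold ≈ 1.0663.
Gain: Δc = 1.0663 − 1.0192 ≈ 0.0470.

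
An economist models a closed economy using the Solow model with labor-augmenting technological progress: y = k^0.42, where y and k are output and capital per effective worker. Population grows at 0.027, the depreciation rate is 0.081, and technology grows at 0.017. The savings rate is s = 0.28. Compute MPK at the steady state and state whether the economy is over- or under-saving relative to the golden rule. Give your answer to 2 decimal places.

Capital per effective worker breaks even when investment replaces (n + g + δ)·k; here n + g + δ = 0.125.
Steady-state k*: s·k^0.42 = 0.125·k gives k* = (0.28/0.125)^(1/0.58) ≈ 4.0168.
MPK = 0.42·4.0168^(-0.58) ≈ 0.1875.
MPK > n+g+δ = 0.125, so the economy is dynamically efficient (under-saving).

under-saving; MPK ≈ 0.19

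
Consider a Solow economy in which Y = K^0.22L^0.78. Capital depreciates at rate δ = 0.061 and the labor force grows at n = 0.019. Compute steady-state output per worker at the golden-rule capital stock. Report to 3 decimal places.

y_gold ≈ 1.330

n + δ = 0.019 + 0.061 = 0.08.
Golden rule sets MPK = n+δ: 0.22·k^(0.22−1) = 0.08, so k_gold = (0.22/0.08)^(1/0.78) ≈ 3.6580.
Output: y_gold = k_gold^0.22 = 3.6580^0.22 ≈ 1.3302.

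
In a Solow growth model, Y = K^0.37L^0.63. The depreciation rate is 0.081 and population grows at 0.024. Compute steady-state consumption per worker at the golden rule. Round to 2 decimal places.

Break-even investment rate: n + δ = 0.024 + 0.081 = 0.105.
Maximizing c = f(k) − (n+δ)·k gives f'(k) = n+δ, i.e. 0.37·k^(0.37−1) = 0.105, so k_gold = (0.37/0.105)^(1/0.63) ≈ 7.3837.
y_gold = 7.3837^0.37 ≈ 2.0954.
c_gold = y_gold − (n+δ)·k_gold = 2.0954 − 0.105·7.3837 ≈ 1.3201.

c_gold ≈ 1.32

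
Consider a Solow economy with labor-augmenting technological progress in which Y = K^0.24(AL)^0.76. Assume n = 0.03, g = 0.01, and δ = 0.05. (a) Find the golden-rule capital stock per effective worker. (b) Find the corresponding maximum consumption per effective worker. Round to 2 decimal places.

(a) k_gold ≈ 3.63; (b) c_gold ≈ 1.04

Break-even investment rate: n + g + δ = 0.03 + 0.01 + 0.05 = 0.09.
Maximizing c = f(k) − (n+g+δ)·k gives f'(k) = n+g+δ, i.e. 0.24·k^(0.24−1) = 0.09, so k_gold = (0.24/0.09)^(1/0.76) ≈ 3.6348.
y_gold = 3.6348^0.24 ≈ 1.3631; c_gold = y_gold − 0.09·k_gold ≈ 1.0359.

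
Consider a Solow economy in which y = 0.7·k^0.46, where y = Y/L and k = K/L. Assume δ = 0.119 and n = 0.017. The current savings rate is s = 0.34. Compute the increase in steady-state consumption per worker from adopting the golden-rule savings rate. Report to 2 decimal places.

Capital per worker breaks even when investment replaces (n + δ)·k; here n + δ = 0.136.
Current steady state (s = 0.34): k* = (0.34·0.7/0.136)^(1/0.54) ≈ 2.8188, y* = 0.7·2.8188^0.46 ≈ 1.1275, c* = (1−0.34)·1.1275 ≈ 0.7442.
Setting f'(k) = n+δ gives 0.46·0.7·k^(0.46−1) = 0.136, hence k_gold = (0.46·0.7/0.136)^(1/0.54) ≈ 4.9338.
y_gold = 0.7·4.9338^0.46 ≈ 1.4587, c_gold = y_gold − 0.136·k_gold ≈ 0.7877.
Gain: Δc = 0.7877 − 0.7442 ≈ 0.0435.

Δc ≈ 0.04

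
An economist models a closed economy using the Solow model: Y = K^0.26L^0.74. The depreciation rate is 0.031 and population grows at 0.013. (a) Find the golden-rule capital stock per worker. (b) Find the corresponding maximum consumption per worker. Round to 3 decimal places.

Break-even investment rate: n + δ = 0.013 + 0.031 = 0.044.
At the golden rule the marginal product of capital equals n+δ: 0.26·k^(0.26−1) = 0.044. Solving, k_gold = (0.26/0.044)^(1/0.74) ≈ 11.0305.
y_gold = 11.0305^0.26 ≈ 1.8667; c_gold = y_gold − 0.044·k_gold ≈ 1.3814.

(a) k_gold ≈ 11.031; (b) c_gold ≈ 1.381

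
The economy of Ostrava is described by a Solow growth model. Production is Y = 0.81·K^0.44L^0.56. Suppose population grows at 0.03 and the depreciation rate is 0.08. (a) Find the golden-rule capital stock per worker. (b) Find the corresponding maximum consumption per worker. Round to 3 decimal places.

n + δ = 0.03 + 0.08 = 0.11.
Golden rule sets MPK = n+δ: 0.44·0.81·k^(0.44−1) = 0.11, so k_gold = (0.44·0.81/0.11)^(1/0.56) ≈ 8.1600.
y_gold = 0.81·8.1600^0.44 ≈ 2.0400; c_gold = y_gold − 0.11·k_gold ≈ 1.1424.

(a) k_gold ≈ 8.160; (b) c_gold ≈ 1.142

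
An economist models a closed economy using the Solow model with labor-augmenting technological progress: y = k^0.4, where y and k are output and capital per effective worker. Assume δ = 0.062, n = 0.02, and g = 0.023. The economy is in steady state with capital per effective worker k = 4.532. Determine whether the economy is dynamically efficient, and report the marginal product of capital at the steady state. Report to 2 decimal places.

dynamically efficient; MPK ≈ 0.16

Capital per effective worker breaks even when investment replaces (n + g + δ)·k; here n + g + δ = 0.105.
MPK = 0.4·k^(0.4−1) = 0.4·4.532^(-0.6) ≈ 0.1615.
MPK > 0.105, so the economy is dynamically efficient (under-saving).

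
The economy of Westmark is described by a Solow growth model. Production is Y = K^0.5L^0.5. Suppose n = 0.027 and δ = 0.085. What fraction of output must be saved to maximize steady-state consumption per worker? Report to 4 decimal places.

s_gold = 0.5000

The effective depreciation rate is n + δ = 0.027 + 0.085 = 0.112.
At the golden rule MPK = n+δ, and in any Cobb-Douglas steady state s = (n+δ)·k/y = MPK·k/y = capital's share 0.5.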